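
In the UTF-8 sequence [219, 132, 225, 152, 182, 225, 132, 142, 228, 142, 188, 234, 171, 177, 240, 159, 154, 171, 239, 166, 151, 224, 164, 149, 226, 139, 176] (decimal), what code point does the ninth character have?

Offset 0: leading byte 0xDB = 11011011 → 2-byte char #1 = DB 84.
Offset 2: leading byte 0xE1 = 11100001 → 3-byte char #2 = E1 98 B6.
Offset 5: leading byte 0xE1 = 11100001 → 3-byte char #3 = E1 84 8E.
Offset 8: leading byte 0xE4 = 11100100 → 3-byte char #4 = E4 8E BC.
Offset 11: leading byte 0xEA = 11101010 → 3-byte char #5 = EA AB B1.
Offset 14: leading byte 0xF0 = 11110000 → 4-byte char #6 = F0 9F 9A AB.
Offset 18: leading byte 0xEF = 11101111 → 3-byte char #7 = EF A6 97.
Offset 21: leading byte 0xE0 = 11100000 → 3-byte char #8 = E0 A4 95.
Offset 24: leading byte 0xE2 = 11100010 → 3-byte char #9 = E2 8B B0.
Leading byte 0xE2 = 11100010 matches 1110xxxx → 3-byte sequence.
Byte 1: 0xE2 = 11100010, payload 0010 (4 bits).
Byte 2: 0x8B = 10001011 (10xxxxxx ✓), payload 001011.
Byte 3: 0xB0 = 10110000 (10xxxxxx ✓), payload 110000.
Concatenate: 0010001011110000 = 0x22F0 (16 bits → U+22F0).

U+22F0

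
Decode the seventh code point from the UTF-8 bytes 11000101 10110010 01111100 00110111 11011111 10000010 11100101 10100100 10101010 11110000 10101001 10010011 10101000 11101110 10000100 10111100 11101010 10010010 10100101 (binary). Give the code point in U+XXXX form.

Offset 0: leading byte 0xC5 = 11000101 → 2-byte char #1 = C5 B2.
Offset 2: leading byte 0x7C = 01111100 → 1-byte char #2 = 7C.
Offset 3: leading byte 0x37 = 00110111 → 1-byte char #3 = 37.
Offset 4: leading byte 0xDF = 11011111 → 2-byte char #4 = DF 82.
Offset 6: leading byte 0xE5 = 11100101 → 3-byte char #5 = E5 A4 AA.
Offset 9: leading byte 0xF0 = 11110000 → 4-byte char #6 = F0 A9 93 A8.
Offset 13: leading byte 0xEE = 11101110 → 3-byte char #7 = EE 84 BC.
Leading byte 0xEE = 11101110 matches 1110xxxx → 3-byte sequence.
Byte 1: 0xEE = 11101110, payload 1110 (4 bits).
Byte 2: 0x84 = 10000100 (10xxxxxx ✓), payload 000100.
Byte 3: 0xBC = 10111100 (10xxxxxx ✓), payload 111100.
Concatenate: 1110000100111100 = 0xE13C (16 bits → U+E13C).

U+E13C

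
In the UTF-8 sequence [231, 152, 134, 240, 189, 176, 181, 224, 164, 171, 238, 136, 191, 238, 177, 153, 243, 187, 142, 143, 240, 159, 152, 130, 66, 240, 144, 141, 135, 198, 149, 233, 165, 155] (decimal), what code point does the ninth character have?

Offset 0: leading byte 0xE7 = 11100111 → 3-byte char #1 = E7 98 86.
Offset 3: leading byte 0xF0 = 11110000 → 4-byte char #2 = F0 BD B0 B5.
Offset 7: leading byte 0xE0 = 11100000 → 3-byte char #3 = E0 A4 AB.
Offset 10: leading byte 0xEE = 11101110 → 3-byte char #4 = EE 88 BF.
Offset 13: leading byte 0xEE = 11101110 → 3-byte char #5 = EE B1 99.
Offset 16: leading byte 0xF3 = 11110011 → 4-byte char #6 = F3 BB 8E 8F.
Offset 20: leading byte 0xF0 = 11110000 → 4-byte char #7 = F0 9F 98 82.
Offset 24: leading byte 0x42 = 01000010 → 1-byte char #8 = 42.
Offset 25: leading byte 0xF0 = 11110000 → 4-byte char #9 = F0 90 8D 87.
Leading byte 0xF0 = 11110000 matches 11110xxx → 4-byte sequence.
Byte 1: 0xF0 = 11110000, payload 000 (3 bits).
Byte 2: 0x90 = 10010000 (10xxxxxx ✓), payload 010000.
Byte 3: 0x8D = 10001101 (10xxxxxx ✓), payload 001101.
Byte 4: 0x87 = 10000111 (10xxxxxx ✓), payload 000111.
Concatenate: 000010000001101000111 = 0x10347 (21 bits → U+10347).

U+10347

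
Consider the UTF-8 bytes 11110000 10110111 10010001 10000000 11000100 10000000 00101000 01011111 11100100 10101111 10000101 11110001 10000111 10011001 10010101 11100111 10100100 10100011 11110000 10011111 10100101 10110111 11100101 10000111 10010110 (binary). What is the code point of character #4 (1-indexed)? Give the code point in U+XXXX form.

Offset 0: leading byte 0xF0 = 11110000 → 4-byte char #1 = F0 B7 91 80.
Offset 4: leading byte 0xC4 = 11000100 → 2-byte char #2 = C4 80.
Offset 6: leading byte 0x28 = 00101000 → 1-byte char #3 = 28.
Offset 7: leading byte 0x5F = 01011111 → 1-byte char #4 = 5F.
Leading byte 0x5F = 01011111 matches 0xxxxxxx → 1-byte sequence.
Byte 1: 0x5F = 01011111, payload 1011111 (7 bits).
Concatenate: 1011111 = 0x5F (7 bits → U+005F).

U+005F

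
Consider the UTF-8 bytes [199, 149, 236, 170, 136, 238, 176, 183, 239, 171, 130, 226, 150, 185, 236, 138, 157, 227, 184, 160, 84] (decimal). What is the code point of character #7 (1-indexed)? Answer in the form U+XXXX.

U+3E20

Offset 0: leading byte 0xC7 = 11000111 → 2-byte char #1 = C7 95.
Offset 2: leading byte 0xEC = 11101100 → 3-byte char #2 = EC AA 88.
Offset 5: leading byte 0xEE = 11101110 → 3-byte char #3 = EE B0 B7.
Offset 8: leading byte 0xEF = 11101111 → 3-byte char #4 = EF AB 82.
Offset 11: leading byte 0xE2 = 11100010 → 3-byte char #5 = E2 96 B9.
Offset 14: leading byte 0xEC = 11101100 → 3-byte char #6 = EC 8A 9D.
Offset 17: leading byte 0xE3 = 11100011 → 3-byte char #7 = E3 B8 A0.
Leading byte 0xE3 = 11100011 matches 1110xxxx → 3-byte sequence.
Byte 1: 0xE3 = 11100011, payload 0011 (4 bits).
Byte 2: 0xB8 = 10111000 (10xxxxxx ✓), payload 111000.
Byte 3: 0xA0 = 10100000 (10xxxxxx ✓), payload 100000.
Concatenate: 0011111000100000 = 0x3E20 (16 bits → U+3E20).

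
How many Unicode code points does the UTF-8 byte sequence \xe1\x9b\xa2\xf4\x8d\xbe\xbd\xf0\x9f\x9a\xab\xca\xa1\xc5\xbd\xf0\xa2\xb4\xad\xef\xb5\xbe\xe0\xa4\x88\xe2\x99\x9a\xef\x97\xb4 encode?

Byte at offset 0: 0xE1 = 11100001 → 3-byte char (#1). Advance 3.
Byte at offset 3: 0xF4 = 11110100 → 4-byte char (#2). Advance 4.
Byte at offset 7: 0xF0 = 11110000 → 4-byte char (#3). Advance 4.
Byte at offset 11: 0xCA = 11001010 → 2-byte char (#4). Advance 2.
Byte at offset 13: 0xC5 = 11000101 → 2-byte char (#5). Advance 2.
Byte at offset 15: 0xF0 = 11110000 → 4-byte char (#6). Advance 4.
Byte at offset 19: 0xEF = 11101111 → 3-byte char (#7). Advance 3.
Byte at offset 22: 0xE0 = 11100000 → 3-byte char (#8). Advance 3.
Byte at offset 25: 0xE2 = 11100010 → 3-byte char (#9). Advance 3.
Byte at offset 28: 0xEF = 11101111 → 3-byte char (#10). Advance 3.
Reached end at offset 31 after 10 code points.

10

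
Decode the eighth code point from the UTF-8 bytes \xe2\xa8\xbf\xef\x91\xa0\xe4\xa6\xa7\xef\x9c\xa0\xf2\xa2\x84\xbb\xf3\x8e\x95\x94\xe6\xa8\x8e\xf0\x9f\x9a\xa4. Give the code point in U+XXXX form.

U+1F6A4

Offset 0: leading byte 0xE2 = 11100010 → 3-byte char #1 = E2 A8 BF.
Offset 3: leading byte 0xEF = 11101111 → 3-byte char #2 = EF 91 A0.
Offset 6: leading byte 0xE4 = 11100100 → 3-byte char #3 = E4 A6 A7.
Offset 9: leading byte 0xEF = 11101111 → 3-byte char #4 = EF 9C A0.
Offset 12: leading byte 0xF2 = 11110010 → 4-byte char #5 = F2 A2 84 BB.
Offset 16: leading byte 0xF3 = 11110011 → 4-byte char #6 = F3 8E 95 94.
Offset 20: leading byte 0xE6 = 11100110 → 3-byte char #7 = E6 A8 8E.
Offset 23: leading byte 0xF0 = 11110000 → 4-byte char #8 = F0 9F 9A A4.
Leading byte 0xF0 = 11110000 matches 11110xxx → 4-byte sequence.
Byte 1: 0xF0 = 11110000, payload 000 (3 bits).
Byte 2: 0x9F = 10011111 (10xxxxxx ✓), payload 011111.
Byte 3: 0x9A = 10011010 (10xxxxxx ✓), payload 011010.
Byte 4: 0xA4 = 10100100 (10xxxxxx ✓), payload 100100.
Concatenate: 000011111011010100100 = 0x1F6A4 (21 bits → U+1F6A4).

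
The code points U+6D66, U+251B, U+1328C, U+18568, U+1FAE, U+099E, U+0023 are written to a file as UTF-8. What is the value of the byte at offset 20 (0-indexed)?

0x23

U+6D66 → 3-byte form E6 B5 A6 at offsets 0–2.
U+251B → 3-byte form E2 94 9B at offsets 3–5.
U+1328C → 4-byte form F0 93 8A 8C at offsets 6–9.
U+18568 → 4-byte form F0 98 95 A8 at offsets 10–13.
U+1FAE → 3-byte form E1 BE AE at offsets 14–16.
U+099E → 3-byte form E0 A6 9E at offsets 17–19.
U+0023 → 1-byte form 23 at offsets 20–20.
Offset 20 falls in char 7's range; it's byte 1 of 23 = 0x23.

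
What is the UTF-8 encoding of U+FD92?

U+FD92 = 0xFD92 = 64914 decimal. In range U+0800–U+FFFF → 3-byte form: 1110xxxx 10xxxxxx 10xxxxxx.
Binary (16 bits): 1111110110010010.
Split 4+6+6: 1111 | 110110 | 010010.
Byte 1: 11101111 = 0xEF.
Byte 2: 10110110 = 0xB6.
Byte 3: 10010010 = 0x92.

EF B6 92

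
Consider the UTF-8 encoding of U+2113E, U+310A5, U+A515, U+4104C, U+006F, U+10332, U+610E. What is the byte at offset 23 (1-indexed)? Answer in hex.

1-indexed offset 23 is 0-indexed offset 22.
U+2113E → 4-byte form F0 A1 84 BE at offsets 0–3.
U+310A5 → 4-byte form F0 B1 82 A5 at offsets 4–7.
U+A515 → 3-byte form EA 94 95 at offsets 8–10.
U+4104C → 4-byte form F1 81 81 8C at offsets 11–14.
U+006F → 1-byte form 6F at offsets 15–15.
U+10332 → 4-byte form F0 90 8C B2 at offsets 16–19.
U+610E → 3-byte form E6 84 8E at offsets 20–22.
Offset 22 falls in char 7's range; it's byte 3 of E6 84 8E = 0x8E.

0x8E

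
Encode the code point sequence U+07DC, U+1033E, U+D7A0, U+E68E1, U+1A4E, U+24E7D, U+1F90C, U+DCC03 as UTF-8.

U+07DC: 2-byte form → DF 9C.
U+1033E: 4-byte form → F0 90 8C BE.
U+D7A0: 3-byte form → ED 9E A0.
U+E68E1: 4-byte form → F3 A6 A3 A1.
U+1A4E: 3-byte form → E1 A9 8E.
U+24E7D: 4-byte form → F0 A4 B9 BD.
U+1F90C: 4-byte form → F0 9F A4 8C.
U+DCC03: 4-byte form → F3 9C B0 83.
Concatenated (28 bytes): DF 9C F0 90 8C BE ED 9E A0 F3 A6 A3 A1 E1 A9 8E F0 A4 B9 BD F0 9F A4 8C F3 9C B0 83.

DF 9C F0 90 8C BE ED 9E A0 F3 A6 A3 A1 E1 A9 8E F0 A4 B9 BD F0 9F A4 8C F3 9C B0 83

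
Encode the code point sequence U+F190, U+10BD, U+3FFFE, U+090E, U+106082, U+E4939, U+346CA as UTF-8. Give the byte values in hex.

EF 86 90 E1 82 BD F0 BF BF BE E0 A4 8E F4 86 82 82 F3 A4 A4 B9 F0 B4 9B 8A

U+F190: 3-byte form → EF 86 90.
U+10BD: 3-byte form → E1 82 BD.
U+3FFFE: 4-byte form → F0 BF BF BE.
U+090E: 3-byte form → E0 A4 8E.
U+106082: 4-byte form → F4 86 82 82.
U+E4939: 4-byte form → F3 A4 A4 B9.
U+346CA: 4-byte form → F0 B4 9B 8A.
Concatenated (25 bytes): EF 86 90 E1 82 BD F0 BF BF BE E0 A4 8E F4 86 82 82 F3 A4 A4 B9 F0 B4 9B 8A.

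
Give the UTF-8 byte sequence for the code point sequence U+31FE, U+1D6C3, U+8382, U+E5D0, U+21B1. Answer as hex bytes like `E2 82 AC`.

U+31FE: 3-byte form → E3 87 BE.
U+1D6C3: 4-byte form → F0 9D 9B 83.
U+8382: 3-byte form → E8 8E 82.
U+E5D0: 3-byte form → EE 97 90.
U+21B1: 3-byte form → E2 86 B1.
Concatenated (16 bytes): E3 87 BE F0 9D 9B 83 E8 8E 82 EE 97 90 E2 86 B1.

E3 87 BE F0 9D 9B 83 E8 8E 82 EE 97 90 E2 86 B1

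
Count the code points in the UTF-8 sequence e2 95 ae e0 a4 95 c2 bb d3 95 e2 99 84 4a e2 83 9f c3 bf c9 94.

Byte at offset 0: 0xE2 = 11100010 → 3-byte char (#1). Advance 3.
Byte at offset 3: 0xE0 = 11100000 → 3-byte char (#2). Advance 3.
Byte at offset 6: 0xC2 = 11000010 → 2-byte char (#3). Advance 2.
Byte at offset 8: 0xD3 = 11010011 → 2-byte char (#4). Advance 2.
Byte at offset 10: 0xE2 = 11100010 → 3-byte char (#5). Advance 3.
Byte at offset 13: 0x4A = 01001010 → 1-byte char (#6). Advance 1.
Byte at offset 14: 0xE2 = 11100010 → 3-byte char (#7). Advance 3.
Byte at offset 17: 0xC3 = 11000011 → 2-byte char (#8). Advance 2.
Byte at offset 19: 0xC9 = 11001001 → 2-byte char (#9). Advance 2.
Reached end at offset 21 after 9 code points.

9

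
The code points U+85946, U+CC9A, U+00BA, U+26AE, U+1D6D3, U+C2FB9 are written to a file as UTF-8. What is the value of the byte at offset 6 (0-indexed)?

U+85946 → 4-byte form F2 85 A5 86 at offsets 0–3.
U+CC9A → 3-byte form EC B2 9A at offsets 4–6.
Offset 6 falls in char 2's range; it's byte 3 of EC B2 9A = 0x9A.

0x9A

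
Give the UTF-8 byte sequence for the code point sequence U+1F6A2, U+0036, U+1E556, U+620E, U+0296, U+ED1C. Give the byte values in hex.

U+1F6A2: 4-byte form → F0 9F 9A A2.
U+0036: 1-byte form → 36.
U+1E556: 4-byte form → F0 9E 95 96.
U+620E: 3-byte form → E6 88 8E.
U+0296: 2-byte form → CA 96.
U+ED1C: 3-byte form → EE B4 9C.
Concatenated (17 bytes): F0 9F 9A A2 36 F0 9E 95 96 E6 88 8E CA 96 EE B4 9C.

F0 9F 9A A2 36 F0 9E 95 96 E6 88 8E CA 96 EE B4 9C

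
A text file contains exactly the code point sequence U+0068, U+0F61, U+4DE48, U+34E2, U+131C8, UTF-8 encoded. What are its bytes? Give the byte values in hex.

U+0068: 1-byte form → 68.
U+0F61: 3-byte form → E0 BD A1.
U+4DE48: 4-byte form → F1 8D B9 88.
U+34E2: 3-byte form → E3 93 A2.
U+131C8: 4-byte form → F0 93 87 88.
Concatenated (15 bytes): 68 E0 BD A1 F1 8D B9 88 E3 93 A2 F0 93 87 88.

68 E0 BD A1 F1 8D B9 88 E3 93 A2 F0 93 87 88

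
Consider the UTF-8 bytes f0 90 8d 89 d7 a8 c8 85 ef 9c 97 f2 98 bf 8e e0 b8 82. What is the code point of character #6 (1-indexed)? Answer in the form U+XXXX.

U+0E02

Offset 0: leading byte 0xF0 = 11110000 → 4-byte char #1 = F0 90 8D 89.
Offset 4: leading byte 0xD7 = 11010111 → 2-byte char #2 = D7 A8.
Offset 6: leading byte 0xC8 = 11001000 → 2-byte char #3 = C8 85.
Offset 8: leading byte 0xEF = 11101111 → 3-byte char #4 = EF 9C 97.
Offset 11: leading byte 0xF2 = 11110010 → 4-byte char #5 = F2 98 BF 8E.
Offset 15: leading byte 0xE0 = 11100000 → 3-byte char #6 = E0 B8 82.
Leading byte 0xE0 = 11100000 matches 1110xxxx → 3-byte sequence.
Byte 1: 0xE0 = 11100000, payload 0000 (4 bits).
Byte 2: 0xB8 = 10111000 (10xxxxxx ✓), payload 111000.
Byte 3: 0x82 = 10000010 (10xxxxxx ✓), payload 000010.
Concatenate: 0000111000000010 = 0xE02 (16 bits → U+0E02).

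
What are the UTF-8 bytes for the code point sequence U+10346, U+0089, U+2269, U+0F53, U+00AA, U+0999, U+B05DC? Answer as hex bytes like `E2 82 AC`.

F0 90 8D 86 C2 89 E2 89 A9 E0 BD 93 C2 AA E0 A6 99 F2 B0 97 9C

U+10346: 4-byte form → F0 90 8D 86.
U+0089: 2-byte form → C2 89.
U+2269: 3-byte form → E2 89 A9.
U+0F53: 3-byte form → E0 BD 93.
U+00AA: 2-byte form → C2 AA.
U+0999: 3-byte form → E0 A6 99.
U+B05DC: 4-byte form → F2 B0 97 9C.
Concatenated (21 bytes): F0 90 8D 86 C2 89 E2 89 A9 E0 BD 93 C2 AA E0 A6 99 F2 B0 97 9C.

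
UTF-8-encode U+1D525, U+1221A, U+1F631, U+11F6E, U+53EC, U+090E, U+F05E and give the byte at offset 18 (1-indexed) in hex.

0x8F

1-indexed offset 18 is 0-indexed offset 17.
U+1D525 → 4-byte form F0 9D 94 A5 at offsets 0–3.
U+1221A → 4-byte form F0 92 88 9A at offsets 4–7.
U+1F631 → 4-byte form F0 9F 98 B1 at offsets 8–11.
U+11F6E → 4-byte form F0 91 BD AE at offsets 12–15.
U+53EC → 3-byte form E5 8F AC at offsets 16–18.
Offset 17 falls in char 5's range; it's byte 2 of E5 8F AC = 0x8F.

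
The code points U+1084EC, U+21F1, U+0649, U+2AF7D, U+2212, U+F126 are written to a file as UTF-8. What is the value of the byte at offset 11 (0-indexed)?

0xBD

U+1084EC → 4-byte form F4 88 93 AC at offsets 0–3.
U+21F1 → 3-byte form E2 87 B1 at offsets 4–6.
U+0649 → 2-byte form D9 89 at offsets 7–8.
U+2AF7D → 4-byte form F0 AA BD BD at offsets 9–12.
Offset 11 falls in char 4's range; it's byte 3 of F0 AA BD BD = 0xBD.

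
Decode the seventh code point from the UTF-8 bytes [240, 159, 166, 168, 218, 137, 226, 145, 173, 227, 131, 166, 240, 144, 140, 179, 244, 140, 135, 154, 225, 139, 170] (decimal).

Offset 0: leading byte 0xF0 = 11110000 → 4-byte char #1 = F0 9F A6 A8.
Offset 4: leading byte 0xDA = 11011010 → 2-byte char #2 = DA 89.
Offset 6: leading byte 0xE2 = 11100010 → 3-byte char #3 = E2 91 AD.
Offset 9: leading byte 0xE3 = 11100011 → 3-byte char #4 = E3 83 A6.
Offset 12: leading byte 0xF0 = 11110000 → 4-byte char #5 = F0 90 8C B3.
Offset 16: leading byte 0xF4 = 11110100 → 4-byte char #6 = F4 8C 87 9A.
Offset 20: leading byte 0xE1 = 11100001 → 3-byte char #7 = E1 8B AA.
Leading byte 0xE1 = 11100001 matches 1110xxxx → 3-byte sequence.
Byte 1: 0xE1 = 11100001, payload 0001 (4 bits).
Byte 2: 0x8B = 10001011 (10xxxxxx ✓), payload 001011.
Byte 3: 0xAA = 10101010 (10xxxxxx ✓), payload 101010.
Concatenate: 0001001011101010 = 0x12EA (16 bits → U+12EA).

U+12EA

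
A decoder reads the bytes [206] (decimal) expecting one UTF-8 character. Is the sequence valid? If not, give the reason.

invalid (sequence truncated)

Leading byte 0xCE = 11001110 → 2-byte form, but only 1 byte is present.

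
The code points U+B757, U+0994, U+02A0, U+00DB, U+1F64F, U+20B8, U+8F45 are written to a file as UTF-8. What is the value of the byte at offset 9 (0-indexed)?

U+B757 → 3-byte form EB 9D 97 at offsets 0–2.
U+0994 → 3-byte form E0 A6 94 at offsets 3–5.
U+02A0 → 2-byte form CA A0 at offsets 6–7.
U+00DB → 2-byte form C3 9B at offsets 8–9.
Offset 9 falls in char 4's range; it's byte 2 of C3 9B = 0x9B.

0x9B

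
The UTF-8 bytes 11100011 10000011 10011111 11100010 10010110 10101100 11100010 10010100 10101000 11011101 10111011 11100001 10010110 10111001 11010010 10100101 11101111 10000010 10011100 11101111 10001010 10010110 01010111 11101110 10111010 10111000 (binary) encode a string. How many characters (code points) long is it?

Byte at offset 0: 0xE3 = 11100011 → 3-byte char (#1). Advance 3.
Byte at offset 3: 0xE2 = 11100010 → 3-byte char (#2). Advance 3.
Byte at offset 6: 0xE2 = 11100010 → 3-byte char (#3). Advance 3.
Byte at offset 9: 0xDD = 11011101 → 2-byte char (#4). Advance 2.
Byte at offset 11: 0xE1 = 11100001 → 3-byte char (#5). Advance 3.
Byte at offset 14: 0xD2 = 11010010 → 2-byte char (#6). Advance 2.
Byte at offset 16: 0xEF = 11101111 → 3-byte char (#7). Advance 3.
Byte at offset 19: 0xEF = 11101111 → 3-byte char (#8). Advance 3.
Byte at offset 22: 0x57 = 01010111 → 1-byte char (#9). Advance 1.
Byte at offset 23: 0xEE = 11101110 → 3-byte char (#10). Advance 3.
Reached end at offset 26 after 10 code points.

10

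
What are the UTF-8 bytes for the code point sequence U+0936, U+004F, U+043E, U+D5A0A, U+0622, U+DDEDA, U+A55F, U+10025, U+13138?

U+0936: 3-byte form → E0 A4 B6.
U+004F: 1-byte form → 4F.
U+043E: 2-byte form → D0 BE.
U+D5A0A: 4-byte form → F3 95 A8 8A.
U+0622: 2-byte form → D8 A2.
U+DDEDA: 4-byte form → F3 9D BB 9A.
U+A55F: 3-byte form → EA 95 9F.
U+10025: 4-byte form → F0 90 80 A5.
U+13138: 4-byte form → F0 93 84 B8.
Concatenated (27 bytes): E0 A4 B6 4F D0 BE F3 95 A8 8A D8 A2 F3 9D BB 9A EA 95 9F F0 90 80 A5 F0 93 84 B8.

E0 A4 B6 4F D0 BE F3 95 A8 8A D8 A2 F3 9D BB 9A EA 95 9F F0 90 80 A5 F0 93 84 B8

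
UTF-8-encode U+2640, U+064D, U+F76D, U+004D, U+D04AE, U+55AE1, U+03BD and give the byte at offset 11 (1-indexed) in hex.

1-indexed offset 11 is 0-indexed offset 10.
U+2640 → 3-byte form E2 99 80 at offsets 0–2.
U+064D → 2-byte form D9 8D at offsets 3–4.
U+F76D → 3-byte form EF 9D AD at offsets 5–7.
U+004D → 1-byte form 4D at offsets 8–8.
U+D04AE → 4-byte form F3 90 92 AE at offsets 9–12.
Offset 10 falls in char 5's range; it's byte 2 of F3 90 92 AE = 0x90.

0x90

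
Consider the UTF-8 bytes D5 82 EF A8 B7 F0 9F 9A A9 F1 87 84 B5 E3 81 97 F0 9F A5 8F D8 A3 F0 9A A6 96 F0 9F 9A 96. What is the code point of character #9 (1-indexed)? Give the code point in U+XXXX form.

U+1F696

Offset 0: leading byte 0xD5 = 11010101 → 2-byte char #1 = D5 82.
Offset 2: leading byte 0xEF = 11101111 → 3-byte char #2 = EF A8 B7.
Offset 5: leading byte 0xF0 = 11110000 → 4-byte char #3 = F0 9F 9A A9.
Offset 9: leading byte 0xF1 = 11110001 → 4-byte char #4 = F1 87 84 B5.
Offset 13: leading byte 0xE3 = 11100011 → 3-byte char #5 = E3 81 97.
Offset 16: leading byte 0xF0 = 11110000 → 4-byte char #6 = F0 9F A5 8F.
Offset 20: leading byte 0xD8 = 11011000 → 2-byte char #7 = D8 A3.
Offset 22: leading byte 0xF0 = 11110000 → 4-byte char #8 = F0 9A A6 96.
Offset 26: leading byte 0xF0 = 11110000 → 4-byte char #9 = F0 9F 9A 96.
Leading byte 0xF0 = 11110000 matches 11110xxx → 4-byte sequence.
Byte 1: 0xF0 = 11110000, payload 000 (3 bits).
Byte 2: 0x9F = 10011111 (10xxxxxx ✓), payload 011111.
Byte 3: 0x9A = 10011010 (10xxxxxx ✓), payload 011010.
Byte 4: 0x96 = 10010110 (10xxxxxx ✓), payload 010110.
Concatenate: 000011111011010010110 = 0x1F696 (21 bits → U+1F696).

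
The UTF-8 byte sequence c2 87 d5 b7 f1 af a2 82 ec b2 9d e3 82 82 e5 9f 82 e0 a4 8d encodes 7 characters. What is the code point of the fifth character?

U+3082

Offset 0: leading byte 0xC2 = 11000010 → 2-byte char #1 = C2 87.
Offset 2: leading byte 0xD5 = 11010101 → 2-byte char #2 = D5 B7.
Offset 4: leading byte 0xF1 = 11110001 → 4-byte char #3 = F1 AF A2 82.
Offset 8: leading byte 0xEC = 11101100 → 3-byte char #4 = EC B2 9D.
Offset 11: leading byte 0xE3 = 11100011 → 3-byte char #5 = E3 82 82.
Leading byte 0xE3 = 11100011 matches 1110xxxx → 3-byte sequence.
Byte 1: 0xE3 = 11100011, payload 0011 (4 bits).
Byte 2: 0x82 = 10000010 (10xxxxxx ✓), payload 000010.
Byte 3: 0x82 = 10000010 (10xxxxxx ✓), payload 000010.
Concatenate: 0011000010000010 = 0x3082 (16 bits → U+3082).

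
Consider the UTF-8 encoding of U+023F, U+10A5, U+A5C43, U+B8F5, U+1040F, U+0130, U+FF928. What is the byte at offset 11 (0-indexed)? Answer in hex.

0xB5

U+023F → 2-byte form C8 BF at offsets 0–1.
U+10A5 → 3-byte form E1 82 A5 at offsets 2–4.
U+A5C43 → 4-byte form F2 A5 B1 83 at offsets 5–8.
U+B8F5 → 3-byte form EB A3 B5 at offsets 9–11.
Offset 11 falls in char 4's range; it's byte 3 of EB A3 B5 = 0xB5.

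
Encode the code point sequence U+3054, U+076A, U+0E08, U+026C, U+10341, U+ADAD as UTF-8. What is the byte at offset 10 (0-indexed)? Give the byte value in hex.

0xF0

U+3054 → 3-byte form E3 81 94 at offsets 0–2.
U+076A → 2-byte form DD AA at offsets 3–4.
U+0E08 → 3-byte form E0 B8 88 at offsets 5–7.
U+026C → 2-byte form C9 AC at offsets 8–9.
U+10341 → 4-byte form F0 90 8D 81 at offsets 10–13.
Offset 10 falls in char 5's range; it's byte 1 of F0 90 8D 81 = 0xF0.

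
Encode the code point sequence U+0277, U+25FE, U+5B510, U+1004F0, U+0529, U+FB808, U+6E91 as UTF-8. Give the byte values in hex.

C9 B7 E2 97 BE F1 9B 94 90 F4 80 93 B0 D4 A9 F3 BB A0 88 E6 BA 91

U+0277: 2-byte form → C9 B7.
U+25FE: 3-byte form → E2 97 BE.
U+5B510: 4-byte form → F1 9B 94 90.
U+1004F0: 4-byte form → F4 80 93 B0.
U+0529: 2-byte form → D4 A9.
U+FB808: 4-byte form → F3 BB A0 88.
U+6E91: 3-byte form → E6 BA 91.
Concatenated (22 bytes): C9 B7 E2 97 BE F1 9B 94 90 F4 80 93 B0 D4 A9 F3 BB A0 88 E6 BA 91.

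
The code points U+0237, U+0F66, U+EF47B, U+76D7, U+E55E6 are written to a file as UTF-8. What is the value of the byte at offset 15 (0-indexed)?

U+0237 → 2-byte form C8 B7 at offsets 0–1.
U+0F66 → 3-byte form E0 BD A6 at offsets 2–4.
U+EF47B → 4-byte form F3 AF 91 BB at offsets 5–8.
U+76D7 → 3-byte form E7 9B 97 at offsets 9–11.
U+E55E6 → 4-byte form F3 A5 97 A6 at offsets 12–15.
Offset 15 falls in char 5's range; it's byte 4 of F3 A5 97 A6 = 0xA6.

0xA6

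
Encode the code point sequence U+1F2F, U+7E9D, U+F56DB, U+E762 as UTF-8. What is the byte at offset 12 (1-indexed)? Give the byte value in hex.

0x9D

1-indexed offset 12 is 0-indexed offset 11.
U+1F2F → 3-byte form E1 BC AF at offsets 0–2.
U+7E9D → 3-byte form E7 BA 9D at offsets 3–5.
U+F56DB → 4-byte form F3 B5 9B 9B at offsets 6–9.
U+E762 → 3-byte form EE 9D A2 at offsets 10–12.
Offset 11 falls in char 4's range; it's byte 2 of EE 9D A2 = 0x9D.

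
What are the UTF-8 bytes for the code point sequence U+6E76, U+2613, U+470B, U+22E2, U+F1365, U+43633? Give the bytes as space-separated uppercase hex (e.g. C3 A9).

U+6E76: 3-byte form → E6 B9 B6.
U+2613: 3-byte form → E2 98 93.
U+470B: 3-byte form → E4 9C 8B.
U+22E2: 3-byte form → E2 8B A2.
U+F1365: 4-byte form → F3 B1 8D A5.
U+43633: 4-byte form → F1 83 98 B3.
Concatenated (20 bytes): E6 B9 B6 E2 98 93 E4 9C 8B E2 8B A2 F3 B1 8D A5 F1 83 98 B3.

E6 B9 B6 E2 98 93 E4 9C 8B E2 8B A2 F3 B1 8D A5 F1 83 98 B3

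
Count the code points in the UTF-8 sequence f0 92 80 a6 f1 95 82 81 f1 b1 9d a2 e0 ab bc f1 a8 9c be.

Byte at offset 0: 0xF0 = 11110000 → 4-byte char (#1). Advance 4.
Byte at offset 4: 0xF1 = 11110001 → 4-byte char (#2). Advance 4.
Byte at offset 8: 0xF1 = 11110001 → 4-byte char (#3). Advance 4.
Byte at offset 12: 0xE0 = 11100000 → 3-byte char (#4). Advance 3.
Byte at offset 15: 0xF1 = 11110001 → 4-byte char (#5). Advance 4.
Reached end at offset 19 after 5 code points.

5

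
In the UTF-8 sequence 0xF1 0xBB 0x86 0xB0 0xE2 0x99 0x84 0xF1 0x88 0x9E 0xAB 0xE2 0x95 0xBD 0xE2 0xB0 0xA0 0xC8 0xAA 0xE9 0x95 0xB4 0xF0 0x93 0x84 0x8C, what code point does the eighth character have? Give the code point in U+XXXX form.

U+1310C

Offset 0: leading byte 0xF1 = 11110001 → 4-byte char #1 = F1 BB 86 B0.
Offset 4: leading byte 0xE2 = 11100010 → 3-byte char #2 = E2 99 84.
Offset 7: leading byte 0xF1 = 11110001 → 4-byte char #3 = F1 88 9E AB.
Offset 11: leading byte 0xE2 = 11100010 → 3-byte char #4 = E2 95 BD.
Offset 14: leading byte 0xE2 = 11100010 → 3-byte char #5 = E2 B0 A0.
Offset 17: leading byte 0xC8 = 11001000 → 2-byte char #6 = C8 AA.
Offset 19: leading byte 0xE9 = 11101001 → 3-byte char #7 = E9 95 B4.
Offset 22: leading byte 0xF0 = 11110000 → 4-byte char #8 = F0 93 84 8C.
Leading byte 0xF0 = 11110000 matches 11110xxx → 4-byte sequence.
Byte 1: 0xF0 = 11110000, payload 000 (3 bits).
Byte 2: 0x93 = 10010011 (10xxxxxx ✓), payload 010011.
Byte 3: 0x84 = 10000100 (10xxxxxx ✓), payload 000100.
Byte 4: 0x8C = 10001100 (10xxxxxx ✓), payload 001100.
Concatenate: 000010011000100001100 = 0x1310C (21 bits → U+1310C).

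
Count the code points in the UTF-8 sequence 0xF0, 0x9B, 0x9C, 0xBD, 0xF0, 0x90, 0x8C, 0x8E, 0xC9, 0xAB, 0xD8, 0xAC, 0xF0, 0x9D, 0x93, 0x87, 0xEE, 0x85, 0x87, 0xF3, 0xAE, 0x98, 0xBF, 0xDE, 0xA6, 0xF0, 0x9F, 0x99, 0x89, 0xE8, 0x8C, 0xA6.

Byte at offset 0: 0xF0 = 11110000 → 4-byte char (#1). Advance 4.
Byte at offset 4: 0xF0 = 11110000 → 4-byte char (#2). Advance 4.
Byte at offset 8: 0xC9 = 11001001 → 2-byte char (#3). Advance 2.
Byte at offset 10: 0xD8 = 11011000 → 2-byte char (#4). Advance 2.
Byte at offset 12: 0xF0 = 11110000 → 4-byte char (#5). Advance 4.
Byte at offset 16: 0xEE = 11101110 → 3-byte char (#6). Advance 3.
Byte at offset 19: 0xF3 = 11110011 → 4-byte char (#7). Advance 4.
Byte at offset 23: 0xDE = 11011110 → 2-byte char (#8). Advance 2.
Byte at offset 25: 0xF0 = 11110000 → 4-byte char (#9). Advance 4.
Byte at offset 29: 0xE8 = 11101000 → 3-byte char (#10). Advance 3.
Reached end at offset 32 after 10 code points.

10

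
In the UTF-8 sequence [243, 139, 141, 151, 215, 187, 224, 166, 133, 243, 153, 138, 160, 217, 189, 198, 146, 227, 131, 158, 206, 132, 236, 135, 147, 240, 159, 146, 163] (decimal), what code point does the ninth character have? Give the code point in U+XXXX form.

U+C1D3

Offset 0: leading byte 0xF3 = 11110011 → 4-byte char #1 = F3 8B 8D 97.
Offset 4: leading byte 0xD7 = 11010111 → 2-byte char #2 = D7 BB.
Offset 6: leading byte 0xE0 = 11100000 → 3-byte char #3 = E0 A6 85.
Offset 9: leading byte 0xF3 = 11110011 → 4-byte char #4 = F3 99 8A A0.
Offset 13: leading byte 0xD9 = 11011001 → 2-byte char #5 = D9 BD.
Offset 15: leading byte 0xC6 = 11000110 → 2-byte char #6 = C6 92.
Offset 17: leading byte 0xE3 = 11100011 → 3-byte char #7 = E3 83 9E.
Offset 20: leading byte 0xCE = 11001110 → 2-byte char #8 = CE 84.
Offset 22: leading byte 0xEC = 11101100 → 3-byte char #9 = EC 87 93.
Leading byte 0xEC = 11101100 matches 1110xxxx → 3-byte sequence.
Byte 1: 0xEC = 11101100, payload 1100 (4 bits).
Byte 2: 0x87 = 10000111 (10xxxxxx ✓), payload 000111.
Byte 3: 0x93 = 10010011 (10xxxxxx ✓), payload 010011.
Concatenate: 1100000111010011 = 0xC1D3 (16 bits → U+C1D3).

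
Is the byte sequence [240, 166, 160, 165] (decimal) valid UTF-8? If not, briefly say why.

valid

Leading byte 0xF0 = 11110000 → 4-byte form.
Continuation bytes 0xA6=10100110, 0xA0=10100000, 0xA5=10100101 all match 10xxxxxx.
Decoded value 0x26825 is ≥ 0x10000 (shortest form) and not a surrogate.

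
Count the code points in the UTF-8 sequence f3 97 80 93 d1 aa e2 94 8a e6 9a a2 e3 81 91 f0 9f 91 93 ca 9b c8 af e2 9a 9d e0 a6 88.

10

Byte at offset 0: 0xF3 = 11110011 → 4-byte char (#1). Advance 4.
Byte at offset 4: 0xD1 = 11010001 → 2-byte char (#2). Advance 2.
Byte at offset 6: 0xE2 = 11100010 → 3-byte char (#3). Advance 3.
Byte at offset 9: 0xE6 = 11100110 → 3-byte char (#4). Advance 3.
Byte at offset 12: 0xE3 = 11100011 → 3-byte char (#5). Advance 3.
Byte at offset 15: 0xF0 = 11110000 → 4-byte char (#6). Advance 4.
Byte at offset 19: 0xCA = 11001010 → 2-byte char (#7). Advance 2.
Byte at offset 21: 0xC8 = 11001000 → 2-byte char (#8). Advance 2.
Byte at offset 23: 0xE2 = 11100010 → 3-byte char (#9). Advance 3.
Byte at offset 26: 0xE0 = 11100000 → 3-byte char (#10). Advance 3.
Reached end at offset 29 after 10 code points.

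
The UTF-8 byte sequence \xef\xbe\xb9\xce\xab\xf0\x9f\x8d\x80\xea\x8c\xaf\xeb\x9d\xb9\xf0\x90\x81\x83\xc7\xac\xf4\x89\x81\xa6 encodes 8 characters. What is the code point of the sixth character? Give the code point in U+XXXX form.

U+10043

Offset 0: leading byte 0xEF = 11101111 → 3-byte char #1 = EF BE B9.
Offset 3: leading byte 0xCE = 11001110 → 2-byte char #2 = CE AB.
Offset 5: leading byte 0xF0 = 11110000 → 4-byte char #3 = F0 9F 8D 80.
Offset 9: leading byte 0xEA = 11101010 → 3-byte char #4 = EA 8C AF.
Offset 12: leading byte 0xEB = 11101011 → 3-byte char #5 = EB 9D B9.
Offset 15: leading byte 0xF0 = 11110000 → 4-byte char #6 = F0 90 81 83.
Leading byte 0xF0 = 11110000 matches 11110xxx → 4-byte sequence.
Byte 1: 0xF0 = 11110000, payload 000 (3 bits).
Byte 2: 0x90 = 10010000 (10xxxxxx ✓), payload 010000.
Byte 3: 0x81 = 10000001 (10xxxxxx ✓), payload 000001.
Byte 4: 0x83 = 10000011 (10xxxxxx ✓), payload 000011.
Concatenate: 000010000000001000011 = 0x10043 (21 bits → U+10043).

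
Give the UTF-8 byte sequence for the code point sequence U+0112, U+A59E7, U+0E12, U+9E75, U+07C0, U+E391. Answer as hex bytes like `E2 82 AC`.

C4 92 F2 A5 A7 A7 E0 B8 92 E9 B9 B5 DF 80 EE 8E 91

U+0112: 2-byte form → C4 92.
U+A59E7: 4-byte form → F2 A5 A7 A7.
U+0E12: 3-byte form → E0 B8 92.
U+9E75: 3-byte form → E9 B9 B5.
U+07C0: 2-byte form → DF 80.
U+E391: 3-byte form → EE 8E 91.
Concatenated (17 bytes): C4 92 F2 A5 A7 A7 E0 B8 92 E9 B9 B5 DF 80 EE 8E 91.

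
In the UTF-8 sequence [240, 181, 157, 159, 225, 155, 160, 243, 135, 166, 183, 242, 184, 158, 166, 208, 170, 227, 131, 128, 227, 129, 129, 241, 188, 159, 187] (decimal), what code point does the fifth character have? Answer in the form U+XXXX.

U+042A

Offset 0: leading byte 0xF0 = 11110000 → 4-byte char #1 = F0 B5 9D 9F.
Offset 4: leading byte 0xE1 = 11100001 → 3-byte char #2 = E1 9B A0.
Offset 7: leading byte 0xF3 = 11110011 → 4-byte char #3 = F3 87 A6 B7.
Offset 11: leading byte 0xF2 = 11110010 → 4-byte char #4 = F2 B8 9E A6.
Offset 15: leading byte 0xD0 = 11010000 → 2-byte char #5 = D0 AA.
Leading byte 0xD0 = 11010000 matches 110xxxxx → 2-byte sequence.
Byte 1: 0xD0 = 11010000, payload 10000 (5 bits).
Byte 2: 0xAA = 10101010 (10xxxxxx ✓), payload 101010.
Concatenate: 10000101010 = 0x42A (11 bits → U+042A).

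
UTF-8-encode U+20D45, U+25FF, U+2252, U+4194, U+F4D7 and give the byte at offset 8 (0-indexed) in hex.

0x89

U+20D45 → 4-byte form F0 A0 B5 85 at offsets 0–3.
U+25FF → 3-byte form E2 97 BF at offsets 4–6.
U+2252 → 3-byte form E2 89 92 at offsets 7–9.
Offset 8 falls in char 3's range; it's byte 2 of E2 89 92 = 0x89.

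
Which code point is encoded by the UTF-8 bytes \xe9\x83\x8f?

Leading byte 0xE9 = 11101001 matches 1110xxxx → 3-byte sequence.
Byte 1: 0xE9 = 11101001, payload 1001 (4 bits).
Byte 2: 0x83 = 10000011 (10xxxxxx ✓), payload 000011.
Byte 3: 0x8F = 10001111 (10xxxxxx ✓), payload 001111.
Concatenate: 1001000011001111 = 0x90CF (16 bits → U+90CF).

U+90CF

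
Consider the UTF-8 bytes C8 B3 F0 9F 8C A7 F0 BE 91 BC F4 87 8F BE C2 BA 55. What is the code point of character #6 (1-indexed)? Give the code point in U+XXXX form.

Offset 0: leading byte 0xC8 = 11001000 → 2-byte char #1 = C8 B3.
Offset 2: leading byte 0xF0 = 11110000 → 4-byte char #2 = F0 9F 8C A7.
Offset 6: leading byte 0xF0 = 11110000 → 4-byte char #3 = F0 BE 91 BC.
Offset 10: leading byte 0xF4 = 11110100 → 4-byte char #4 = F4 87 8F BE.
Offset 14: leading byte 0xC2 = 11000010 → 2-byte char #5 = C2 BA.
Offset 16: leading byte 0x55 = 01010101 → 1-byte char #6 = 55.
Leading byte 0x55 = 01010101 matches 0xxxxxxx → 1-byte sequence.
Byte 1: 0x55 = 01010101, payload 1010101 (7 bits).
Concatenate: 1010101 = 0x55 (7 bits → U+0055).

U+0055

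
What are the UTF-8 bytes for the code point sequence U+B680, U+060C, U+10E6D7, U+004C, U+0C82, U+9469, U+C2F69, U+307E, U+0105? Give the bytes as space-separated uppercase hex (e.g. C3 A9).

U+B680: 3-byte form → EB 9A 80.
U+060C: 2-byte form → D8 8C.
U+10E6D7: 4-byte form → F4 8E 9B 97.
U+004C: 1-byte form → 4C.
U+0C82: 3-byte form → E0 B2 82.
U+9469: 3-byte form → E9 91 A9.
U+C2F69: 4-byte form → F3 82 BD A9.
U+307E: 3-byte form → E3 81 BE.
U+0105: 2-byte form → C4 85.
Concatenated (25 bytes): EB 9A 80 D8 8C F4 8E 9B 97 4C E0 B2 82 E9 91 A9 F3 82 BD A9 E3 81 BE C4 85.

EB 9A 80 D8 8C F4 8E 9B 97 4C E0 B2 82 E9 91 A9 F3 82 BD A9 E3 81 BE C4 85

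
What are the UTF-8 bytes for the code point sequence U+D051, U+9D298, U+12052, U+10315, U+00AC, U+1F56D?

ED 81 91 F2 9D 8A 98 F0 92 81 92 F0 90 8C 95 C2 AC F0 9F 95 AD

U+D051: 3-byte form → ED 81 91.
U+9D298: 4-byte form → F2 9D 8A 98.
U+12052: 4-byte form → F0 92 81 92.
U+10315: 4-byte form → F0 90 8C 95.
U+00AC: 2-byte form → C2 AC.
U+1F56D: 4-byte form → F0 9F 95 AD.
Concatenated (21 bytes): ED 81 91 F2 9D 8A 98 F0 92 81 92 F0 90 8C 95 C2 AC F0 9F 95 AD.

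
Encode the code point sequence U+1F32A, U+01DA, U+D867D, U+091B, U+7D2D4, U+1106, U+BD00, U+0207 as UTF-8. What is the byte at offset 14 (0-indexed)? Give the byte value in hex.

U+1F32A → 4-byte form F0 9F 8C AA at offsets 0–3.
U+01DA → 2-byte form C7 9A at offsets 4–5.
U+D867D → 4-byte form F3 98 99 BD at offsets 6–9.
U+091B → 3-byte form E0 A4 9B at offsets 10–12.
U+7D2D4 → 4-byte form F1 BD 8B 94 at offsets 13–16.
Offset 14 falls in char 5's range; it's byte 2 of F1 BD 8B 94 = 0xBD.

0xBD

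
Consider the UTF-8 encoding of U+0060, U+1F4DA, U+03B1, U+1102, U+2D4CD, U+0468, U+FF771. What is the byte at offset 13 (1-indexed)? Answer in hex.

1-indexed offset 13 is 0-indexed offset 12.
U+0060 → 1-byte form 60 at offsets 0–0.
U+1F4DA → 4-byte form F0 9F 93 9A at offsets 1–4.
U+03B1 → 2-byte form CE B1 at offsets 5–6.
U+1102 → 3-byte form E1 84 82 at offsets 7–9.
U+2D4CD → 4-byte form F0 AD 93 8D at offsets 10–13.
Offset 12 falls in char 5's range; it's byte 3 of F0 AD 93 8D = 0x93.

0x93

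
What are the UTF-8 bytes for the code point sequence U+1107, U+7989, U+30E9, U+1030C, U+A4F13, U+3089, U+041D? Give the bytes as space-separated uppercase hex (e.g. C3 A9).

E1 84 87 E7 A6 89 E3 83 A9 F0 90 8C 8C F2 A4 BC 93 E3 82 89 D0 9D

U+1107: 3-byte form → E1 84 87.
U+7989: 3-byte form → E7 A6 89.
U+30E9: 3-byte form → E3 83 A9.
U+1030C: 4-byte form → F0 90 8C 8C.
U+A4F13: 4-byte form → F2 A4 BC 93.
U+3089: 3-byte form → E3 82 89.
U+041D: 2-byte form → D0 9D.
Concatenated (22 bytes): E1 84 87 E7 A6 89 E3 83 A9 F0 90 8C 8C F2 A4 BC 93 E3 82 89 D0 9D.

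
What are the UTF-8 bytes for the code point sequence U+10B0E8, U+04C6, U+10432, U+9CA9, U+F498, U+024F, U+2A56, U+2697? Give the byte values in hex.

F4 8B 83 A8 D3 86 F0 90 90 B2 E9 B2 A9 EF 92 98 C9 8F E2 A9 96 E2 9A 97

U+10B0E8: 4-byte form → F4 8B 83 A8.
U+04C6: 2-byte form → D3 86.
U+10432: 4-byte form → F0 90 90 B2.
U+9CA9: 3-byte form → E9 B2 A9.
U+F498: 3-byte form → EF 92 98.
U+024F: 2-byte form → C9 8F.
U+2A56: 3-byte form → E2 A9 96.
U+2697: 3-byte form → E2 9A 97.
Concatenated (24 bytes): F4 8B 83 A8 D3 86 F0 90 90 B2 E9 B2 A9 EF 92 98 C9 8F E2 A9 96 E2 9A 97.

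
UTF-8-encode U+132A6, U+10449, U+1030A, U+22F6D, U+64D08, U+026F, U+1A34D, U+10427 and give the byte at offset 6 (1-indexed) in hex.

1-indexed offset 6 is 0-indexed offset 5.
U+132A6 → 4-byte form F0 93 8A A6 at offsets 0–3.
U+10449 → 4-byte form F0 90 91 89 at offsets 4–7.
Offset 5 falls in char 2's range; it's byte 2 of F0 90 91 89 = 0x90.

0x90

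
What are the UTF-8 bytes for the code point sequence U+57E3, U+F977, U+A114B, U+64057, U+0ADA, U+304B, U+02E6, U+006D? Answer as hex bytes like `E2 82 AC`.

U+57E3: 3-byte form → E5 9F A3.
U+F977: 3-byte form → EF A5 B7.
U+A114B: 4-byte form → F2 A1 85 8B.
U+64057: 4-byte form → F1 A4 81 97.
U+0ADA: 3-byte form → E0 AB 9A.
U+304B: 3-byte form → E3 81 8B.
U+02E6: 2-byte form → CB A6.
U+006D: 1-byte form → 6D.
Concatenated (23 bytes): E5 9F A3 EF A5 B7 F2 A1 85 8B F1 A4 81 97 E0 AB 9A E3 81 8B CB A6 6D.

E5 9F A3 EF A5 B7 F2 A1 85 8B F1 A4 81 97 E0 AB 9A E3 81 8B CB A6 6D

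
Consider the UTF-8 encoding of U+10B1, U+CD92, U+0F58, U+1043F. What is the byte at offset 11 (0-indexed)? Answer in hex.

0x90

U+10B1 → 3-byte form E1 82 B1 at offsets 0–2.
U+CD92 → 3-byte form EC B6 92 at offsets 3–5.
U+0F58 → 3-byte form E0 BD 98 at offsets 6–8.
U+1043F → 4-byte form F0 90 90 BF at offsets 9–12.
Offset 11 falls in char 4's range; it's byte 3 of F0 90 90 BF = 0x90.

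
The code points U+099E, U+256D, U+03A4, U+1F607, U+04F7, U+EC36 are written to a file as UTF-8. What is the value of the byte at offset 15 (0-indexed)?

0xB0

U+099E → 3-byte form E0 A6 9E at offsets 0–2.
U+256D → 3-byte form E2 95 AD at offsets 3–5.
U+03A4 → 2-byte form CE A4 at offsets 6–7.
U+1F607 → 4-byte form F0 9F 98 87 at offsets 8–11.
U+04F7 → 2-byte form D3 B7 at offsets 12–13.
U+EC36 → 3-byte form EE B0 B6 at offsets 14–16.
Offset 15 falls in char 6's range; it's byte 2 of EE B0 B6 = 0xB0.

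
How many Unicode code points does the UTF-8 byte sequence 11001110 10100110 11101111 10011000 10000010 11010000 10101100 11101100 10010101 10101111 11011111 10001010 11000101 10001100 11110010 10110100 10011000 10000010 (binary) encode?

Byte at offset 0: 0xCE = 11001110 → 2-byte char (#1). Advance 2.
Byte at offset 2: 0xEF = 11101111 → 3-byte char (#2). Advance 3.
Byte at offset 5: 0xD0 = 11010000 → 2-byte char (#3). Advance 2.
Byte at offset 7: 0xEC = 11101100 → 3-byte char (#4). Advance 3.
Byte at offset 10: 0xDF = 11011111 → 2-byte char (#5). Advance 2.
Byte at offset 12: 0xC5 = 11000101 → 2-byte char (#6). Advance 2.
Byte at offset 14: 0xF2 = 11110010 → 4-byte char (#7). Advance 4.
Reached end at offset 18 after 7 code points.

7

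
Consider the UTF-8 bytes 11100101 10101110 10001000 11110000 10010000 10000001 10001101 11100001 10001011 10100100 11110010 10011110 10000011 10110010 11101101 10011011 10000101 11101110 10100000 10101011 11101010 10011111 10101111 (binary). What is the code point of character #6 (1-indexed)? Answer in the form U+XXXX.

U+E82B

Offset 0: leading byte 0xE5 = 11100101 → 3-byte char #1 = E5 AE 88.
Offset 3: leading byte 0xF0 = 11110000 → 4-byte char #2 = F0 90 81 8D.
Offset 7: leading byte 0xE1 = 11100001 → 3-byte char #3 = E1 8B A4.
Offset 10: leading byte 0xF2 = 11110010 → 4-byte char #4 = F2 9E 83 B2.
Offset 14: leading byte 0xED = 11101101 → 3-byte char #5 = ED 9B 85.
Offset 17: leading byte 0xEE = 11101110 → 3-byte char #6 = EE A0 AB.
Leading byte 0xEE = 11101110 matches 1110xxxx → 3-byte sequence.
Byte 1: 0xEE = 11101110, payload 1110 (4 bits).
Byte 2: 0xA0 = 10100000 (10xxxxxx ✓), payload 100000.
Byte 3: 0xAB = 10101011 (10xxxxxx ✓), payload 101011.
Concatenate: 1110100000101011 = 0xE82B (16 bits → U+E82B).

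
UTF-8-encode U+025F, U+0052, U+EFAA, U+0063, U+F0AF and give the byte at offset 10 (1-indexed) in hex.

0xAF

1-indexed offset 10 is 0-indexed offset 9.
U+025F → 2-byte form C9 9F at offsets 0–1.
U+0052 → 1-byte form 52 at offsets 2–2.
U+EFAA → 3-byte form EE BE AA at offsets 3–5.
U+0063 → 1-byte form 63 at offsets 6–6.
U+F0AF → 3-byte form EF 82 AF at offsets 7–9.
Offset 9 falls in char 5's range; it's byte 3 of EF 82 AF = 0xAF.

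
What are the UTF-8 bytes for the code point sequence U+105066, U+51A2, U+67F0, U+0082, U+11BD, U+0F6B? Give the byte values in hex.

U+105066: 4-byte form → F4 85 81 A6.
U+51A2: 3-byte form → E5 86 A2.
U+67F0: 3-byte form → E6 9F B0.
U+0082: 2-byte form → C2 82.
U+11BD: 3-byte form → E1 86 BD.
U+0F6B: 3-byte form → E0 BD AB.
Concatenated (18 bytes): F4 85 81 A6 E5 86 A2 E6 9F B0 C2 82 E1 86 BD E0 BD AB.

F4 85 81 A6 E5 86 A2 E6 9F B0 C2 82 E1 86 BD E0 BD AB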